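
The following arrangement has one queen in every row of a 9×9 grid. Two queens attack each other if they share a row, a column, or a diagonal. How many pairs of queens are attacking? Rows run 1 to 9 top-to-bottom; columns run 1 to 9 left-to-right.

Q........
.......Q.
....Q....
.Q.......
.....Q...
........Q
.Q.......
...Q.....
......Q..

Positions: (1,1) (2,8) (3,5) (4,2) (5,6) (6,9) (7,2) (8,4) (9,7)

2

Same column: (4,2)–(7,2) (column 2).
Same diagonal: (4,2)–(9,7) (|4−9| = |2−7| = 5).
Total attacking pairs: 2.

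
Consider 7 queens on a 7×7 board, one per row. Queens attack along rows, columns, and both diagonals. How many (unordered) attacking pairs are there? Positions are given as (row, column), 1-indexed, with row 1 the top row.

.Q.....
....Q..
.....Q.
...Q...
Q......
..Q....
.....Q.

3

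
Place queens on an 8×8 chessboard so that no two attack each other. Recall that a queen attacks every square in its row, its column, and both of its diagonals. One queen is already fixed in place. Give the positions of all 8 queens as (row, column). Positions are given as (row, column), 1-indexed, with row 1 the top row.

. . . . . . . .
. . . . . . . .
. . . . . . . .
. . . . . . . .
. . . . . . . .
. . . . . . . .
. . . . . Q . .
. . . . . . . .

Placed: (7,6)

(1,2) (2,5) (3,7) (4,1) (5,3) (6,8) (7,6) (8,4)

Row 1: attacked by (7,6)→{6}. Safe: 1, 2, 3, 4, 5, 7, 8. Place at column 2.
Row 2: attacked by (1,2)→{1,2,3}; (7,6)→{1,6}. Safe: 4, 5, 7, 8. Place at column 5.
Row 3: attacked by (1,2)→{2,4}; (2,5)→{4,5,6}; (7,6)→{2,6}. Safe: 1, 3, 7, 8. Place at column 7.
Row 4: attacked by (1,2)→{2,5}; (2,5)→{3,5,7}; (3,7)→{6,7,8}; (7,6)→{3,6}. Safe: 1, 4. Place at column 1.
Row 5: attacked by (1,2)→{2,6}; (2,5)→{2,5,8}; (3,7)→{5,7}; (4,1)→{1,2}; (7,6)→{4,6,8}. Safe: 3. Place at column 3.
Row 6: attacked by (1,2)→{2,7}; (2,5)→{1,5}; (3,7)→{4,7}; (4,1)→{1,3}; (5,3)→{2,3,4}; (7,6)→{5,6,7}. Safe: 8. Place at column 8.
Row 8: attacked by (1,2)→{2}; (2,5)→{5}; (3,7)→{2,7}; (4,1)→{1,5}; (5,3)→{3,6}; (6,8)→{6,8}; (7,6)→{5,6,7}. Safe: 4. Place at column 4.
Columns [2, 5, 7, 1, 3, 8, 6, 4], r−c [-1, -3, -4, 3, 2, -2, 1, 4], r+c [3, 7, 10, 5, 8, 14, 13, 12] are all distinct, so no two queens attack.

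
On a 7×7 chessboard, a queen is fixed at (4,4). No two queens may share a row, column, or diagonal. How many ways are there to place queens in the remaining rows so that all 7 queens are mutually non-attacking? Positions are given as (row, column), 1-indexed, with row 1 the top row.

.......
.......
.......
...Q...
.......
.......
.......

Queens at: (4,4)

8

Branch on row 1: col 2 → 2; col 3 → 2; col 5 → 2; col 6 → 2.
Sum: 2 + 2 + 2 + 2 = 8.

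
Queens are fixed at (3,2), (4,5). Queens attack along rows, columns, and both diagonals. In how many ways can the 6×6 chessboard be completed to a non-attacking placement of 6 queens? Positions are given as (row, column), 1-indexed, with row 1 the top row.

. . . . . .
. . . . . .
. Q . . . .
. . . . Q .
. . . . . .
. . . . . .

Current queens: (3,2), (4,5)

Branch on row 1: col 1 → 0; col 3 → 1; col 6 → 0.
Sum: 0 + 1 + 0 = 1.

1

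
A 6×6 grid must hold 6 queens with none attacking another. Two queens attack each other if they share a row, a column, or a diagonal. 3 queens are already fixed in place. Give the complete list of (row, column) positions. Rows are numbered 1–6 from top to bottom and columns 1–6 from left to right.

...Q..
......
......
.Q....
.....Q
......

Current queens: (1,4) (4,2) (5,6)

(1,4) (2,1) (3,5) (4,2) (5,6) (6,3)

Row 2: attacked by (1,4)→{3,4,5}; (4,2)→{2,4}; (5,6)→{3,6}. Safe: 1. Place at column 1.
Row 3: attacked by (1,4)→{2,4,6}; (2,1)→{1,2}; (4,2)→{1,2,3}; (5,6)→{4,6}. Safe: 5. Place at column 5.
Row 6: attacked by (1,4)→{4}; (2,1)→{1,5}; (3,5)→{2,5}; (4,2)→{2,4}; (5,6)→{5,6}. Safe: 3. Place at column 3.
Columns [4, 1, 5, 2, 6, 3], r−c [-3, 1, -2, 2, -1, 3], r+c [5, 3, 8, 6, 11, 9] are all distinct, so no two queens attack.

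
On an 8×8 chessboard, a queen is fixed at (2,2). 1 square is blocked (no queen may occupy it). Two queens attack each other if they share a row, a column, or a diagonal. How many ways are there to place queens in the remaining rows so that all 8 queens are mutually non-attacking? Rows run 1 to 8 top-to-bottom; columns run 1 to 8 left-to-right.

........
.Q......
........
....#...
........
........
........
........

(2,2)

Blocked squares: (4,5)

Branch on row 1: col 4 → 4; col 5 → 4; col 6 → 2; col 7 → 2; col 8 → 2.
Sum: 4 + 4 + 2 + 2 + 2 = 14.

14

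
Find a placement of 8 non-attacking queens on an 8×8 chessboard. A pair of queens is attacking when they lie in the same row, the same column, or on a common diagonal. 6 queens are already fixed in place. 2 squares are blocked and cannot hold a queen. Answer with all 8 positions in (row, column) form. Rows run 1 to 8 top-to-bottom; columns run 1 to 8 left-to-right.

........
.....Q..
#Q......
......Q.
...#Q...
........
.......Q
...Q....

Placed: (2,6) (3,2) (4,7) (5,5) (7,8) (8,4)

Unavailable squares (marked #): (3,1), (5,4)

(1,3) (2,6) (3,2) (4,7) (5,5) (6,1) (7,8) (8,4)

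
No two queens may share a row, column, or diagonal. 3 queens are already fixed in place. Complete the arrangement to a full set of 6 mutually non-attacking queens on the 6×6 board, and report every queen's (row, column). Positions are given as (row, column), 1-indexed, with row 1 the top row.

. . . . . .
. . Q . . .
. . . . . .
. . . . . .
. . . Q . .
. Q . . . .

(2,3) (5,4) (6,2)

(1,5) (2,3) (3,1) (4,6) (5,4) (6,2)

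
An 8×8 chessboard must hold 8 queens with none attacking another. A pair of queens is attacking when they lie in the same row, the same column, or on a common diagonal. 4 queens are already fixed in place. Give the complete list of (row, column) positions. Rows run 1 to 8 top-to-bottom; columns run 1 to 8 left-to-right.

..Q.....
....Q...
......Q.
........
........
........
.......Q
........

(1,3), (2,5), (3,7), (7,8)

Row 4: attacked by (1,3)→{3,6}; (2,5)→{3,5,7}; (3,7)→{6,7,8}; (7,8)→{5,8}. Safe: 1, 2, 4. Place at column 1.
Row 5: attacked by (1,3)→{3,7}; (2,5)→{2,5,8}; (3,7)→{5,7}; (4,1)→{1,2}; (7,8)→{6,8}. Safe: 4. Place at column 4.
Row 6: attacked by (1,3)→{3,8}; (2,5)→{1,5}; (3,7)→{4,7}; (4,1)→{1,3}; (5,4)→{3,4,5}; (7,8)→{7,8}. Safe: 2, 6. Place at column 2.
Row 8: attacked by (1,3)→{3}; (2,5)→{5}; (3,7)→{2,7}; (4,1)→{1,5}; (5,4)→{1,4,7}; (6,2)→{2,4}; (7,8)→{7,8}. Safe: 6. Place at column 6.
Columns [3, 5, 7, 1, 4, 2, 8, 6], r−c [-2, -3, -4, 3, 1, 4, -1, 2], r+c [4, 7, 10, 5, 9, 8, 15, 14] are all distinct, so no two queens attack.

(1,3) (2,5) (3,7) (4,1) (5,4) (6,2) (7,8) (8,6)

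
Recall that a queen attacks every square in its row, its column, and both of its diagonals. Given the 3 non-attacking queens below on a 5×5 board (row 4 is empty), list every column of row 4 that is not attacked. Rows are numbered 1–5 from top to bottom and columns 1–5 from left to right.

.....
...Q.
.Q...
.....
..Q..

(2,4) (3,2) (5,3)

columns 5

(2,4) attacks row 4 at column 4 and diagonals 2.
(3,2) attacks row 4 at column 2 and diagonals 1, 3.
(5,3) attacks row 4 at column 3 and diagonals 2, 4.
Attacked columns: {1, 2, 3, 4}. Safe: {5}.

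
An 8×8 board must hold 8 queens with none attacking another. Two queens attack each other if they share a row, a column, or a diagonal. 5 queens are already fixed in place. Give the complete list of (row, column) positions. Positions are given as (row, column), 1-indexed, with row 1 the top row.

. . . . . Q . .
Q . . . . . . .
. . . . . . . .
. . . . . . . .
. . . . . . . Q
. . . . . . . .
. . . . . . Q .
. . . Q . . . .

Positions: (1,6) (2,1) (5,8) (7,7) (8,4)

Row 3: attacked by (1,6)→{4,6,8}; (2,1)→{1,2}; (5,8)→{6,8}; (7,7)→{3,7}; (8,4)→{4}. Safe: 5. Place at column 5.
Row 4: attacked by (1,6)→{3,6}; (2,1)→{1,3}; (3,5)→{4,5,6}; (5,8)→{7,8}; (7,7)→{4,7}; (8,4)→{4,8}. Safe: 2. Place at column 2.
Row 6: attacked by (1,6)→{1,6}; (2,1)→{1,5}; (3,5)→{2,5,8}; (4,2)→{2,4}; (5,8)→{7,8}; (7,7)→{6,7,8}; (8,4)→{2,4,6}. Safe: 3. Place at column 3.
Columns [6, 1, 5, 2, 8, 3, 7, 4], r−c [-5, 1, -2, 2, -3, 3, 0, 4], r+c [7, 3, 8, 6, 13, 9, 14, 12] are all distinct, so no two queens attack.

(1,6) (2,1) (3,5) (4,2) (5,8) (6,3) (7,7) (8,4)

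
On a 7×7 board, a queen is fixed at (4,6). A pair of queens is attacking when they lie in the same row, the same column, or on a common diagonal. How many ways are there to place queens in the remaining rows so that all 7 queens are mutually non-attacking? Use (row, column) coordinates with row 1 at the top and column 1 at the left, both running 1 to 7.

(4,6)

6

Branch on row 1: col 1 → 1; col 2 → 0; col 4 → 2; col 5 → 2; col 7 → 1.
Sum: 1 + 0 + 2 + 2 + 1 = 6.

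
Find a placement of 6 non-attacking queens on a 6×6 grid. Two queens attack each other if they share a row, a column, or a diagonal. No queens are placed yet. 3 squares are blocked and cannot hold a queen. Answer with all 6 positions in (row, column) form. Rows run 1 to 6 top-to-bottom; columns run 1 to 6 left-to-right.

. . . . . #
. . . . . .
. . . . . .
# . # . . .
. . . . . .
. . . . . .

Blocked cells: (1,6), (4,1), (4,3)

Row 1: Blocked: 6. Safe: 1, 2, 3, 4, 5. Place at column 4.
Row 2: attacked by (1,4)→{3,4,5}. Safe: 1, 2, 6. Place at column 1.
Row 3: attacked by (1,4)→{2,4,6}; (2,1)→{1,2}. Safe: 3, 5. Place at column 5.
Row 4: attacked by (1,4)→{1,4}; (2,1)→{1,3}; (3,5)→{4,5,6}. Blocked: 1,3. Safe: 2. Place at column 2.
Row 5: attacked by (1,4)→{4}; (2,1)→{1,4}; (3,5)→{3,5}; (4,2)→{1,2,3}. Safe: 6. Place at column 6.
Row 6: attacked by (1,4)→{4}; (2,1)→{1,5}; (3,5)→{2,5}; (4,2)→{2,4}; (5,6)→{5,6}. Safe: 3. Place at column 3.
Columns [4, 1, 5, 2, 6, 3], r−c [-3, 1, -2, 2, -1, 3], r+c [5, 3, 8, 6, 11, 9] are all distinct, so no two queens attack.

(1,4) (2,1) (3,5) (4,2) (5,6) (6,3)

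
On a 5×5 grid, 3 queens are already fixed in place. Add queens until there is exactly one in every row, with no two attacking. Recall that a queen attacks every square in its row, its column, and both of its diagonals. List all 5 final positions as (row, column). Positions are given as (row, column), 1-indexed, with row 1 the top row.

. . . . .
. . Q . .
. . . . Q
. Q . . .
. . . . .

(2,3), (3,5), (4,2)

Row 1: attacked by (2,3)→{2,3,4}; (3,5)→{3,5}; (4,2)→{2,5}. Safe: 1. Place at column 1.
Row 5: attacked by (1,1)→{1,5}; (2,3)→{3}; (3,5)→{3,5}; (4,2)→{1,2,3}. Safe: 4. Place at column 4.
Columns [1, 3, 5, 2, 4], r−c [0, -1, -2, 2, 1], r+c [2, 5, 8, 6, 9] are all distinct, so no two queens attack.

(1,1) (2,3) (3,5) (4,2) (5,4)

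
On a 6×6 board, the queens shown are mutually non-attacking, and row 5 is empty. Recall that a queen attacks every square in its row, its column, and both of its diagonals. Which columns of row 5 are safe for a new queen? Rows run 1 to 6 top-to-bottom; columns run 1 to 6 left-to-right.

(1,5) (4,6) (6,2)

(1,5) attacks row 5 at column 5 and diagonals 1.
(4,6) attacks row 5 at column 6 and diagonals 5.
(6,2) attacks row 5 at column 2 and diagonals 1, 3.
Attacked columns: {1, 2, 3, 5, 6}. Safe: {4}.

columns 4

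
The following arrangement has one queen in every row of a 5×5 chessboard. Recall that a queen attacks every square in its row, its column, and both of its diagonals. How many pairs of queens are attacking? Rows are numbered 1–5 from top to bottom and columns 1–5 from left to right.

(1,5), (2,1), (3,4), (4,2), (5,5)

2

Same column: (1,5)–(5,5) (column 5).
Same diagonal: (1,5)–(4,2) (|1−4| = |5−2| = 3).
Total attacking pairs: 2.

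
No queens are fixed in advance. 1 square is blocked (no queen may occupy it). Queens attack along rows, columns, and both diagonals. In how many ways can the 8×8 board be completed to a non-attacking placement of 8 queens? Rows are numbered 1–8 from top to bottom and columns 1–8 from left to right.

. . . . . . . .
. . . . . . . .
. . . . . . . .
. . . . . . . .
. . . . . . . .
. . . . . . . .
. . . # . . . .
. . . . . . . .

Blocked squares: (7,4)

84

Branch on row 1: col 1 → 4; col 2 → 8; col 3 → 13; col 4 → 18; col 5 → 15; col 6 → 15; col 7 → 8; col 8 → 3.
Sum: 4 + 8 + 13 + 18 + 15 + 15 + 8 + 3 = 84.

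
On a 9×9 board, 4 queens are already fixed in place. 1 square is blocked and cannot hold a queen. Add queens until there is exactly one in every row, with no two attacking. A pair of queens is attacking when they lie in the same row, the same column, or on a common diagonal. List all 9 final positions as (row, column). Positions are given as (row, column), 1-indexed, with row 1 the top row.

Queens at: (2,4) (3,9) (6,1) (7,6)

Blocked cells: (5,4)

(1,8) (2,4) (3,9) (4,7) (5,3) (6,1) (7,6) (8,2) (9,5)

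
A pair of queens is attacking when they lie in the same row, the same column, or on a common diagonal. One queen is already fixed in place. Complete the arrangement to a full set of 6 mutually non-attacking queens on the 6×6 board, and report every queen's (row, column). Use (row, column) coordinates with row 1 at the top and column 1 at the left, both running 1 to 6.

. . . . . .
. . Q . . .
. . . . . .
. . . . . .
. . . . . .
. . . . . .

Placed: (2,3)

Row 1: attacked by (2,3)→{2,3,4}. Safe: 1, 5, 6. Place at column 5.
Row 3: attacked by (1,5)→{3,5}; (2,3)→{2,3,4}. Safe: 1, 6. Place at column 1.
Row 4: attacked by (1,5)→{2,5}; (2,3)→{1,3,5}; (3,1)→{1,2}. Safe: 4, 6. Place at column 6.
Row 5: attacked by (1,5)→{1,5}; (2,3)→{3,6}; (3,1)→{1,3}; (4,6)→{5,6}. Safe: 2, 4. Place at column 4.
Row 6: attacked by (1,5)→{5}; (2,3)→{3}; (3,1)→{1,4}; (4,6)→{4,6}; (5,4)→{3,4,5}. Safe: 2. Place at column 2.
Columns [5, 3, 1, 6, 4, 2], r−c [-4, -1, 2, -2, 1, 4], r+c [6, 5, 4, 10, 9, 8] are all distinct, so no two queens attack.

(1,5) (2,3) (3,1) (4,6) (5,4) (6,2)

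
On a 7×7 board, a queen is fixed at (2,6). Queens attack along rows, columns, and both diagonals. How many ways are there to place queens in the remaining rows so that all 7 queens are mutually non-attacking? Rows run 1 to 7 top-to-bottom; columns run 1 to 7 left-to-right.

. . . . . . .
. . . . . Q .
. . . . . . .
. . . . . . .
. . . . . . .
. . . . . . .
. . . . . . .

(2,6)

4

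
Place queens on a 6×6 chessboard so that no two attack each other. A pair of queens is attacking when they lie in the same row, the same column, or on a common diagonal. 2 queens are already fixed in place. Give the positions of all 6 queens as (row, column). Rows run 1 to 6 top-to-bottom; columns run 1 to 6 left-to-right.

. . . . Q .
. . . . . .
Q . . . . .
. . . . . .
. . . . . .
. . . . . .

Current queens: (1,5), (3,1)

(1,5) (2,3) (3,1) (4,6) (5,4) (6,2)

Row 2: attacked by (1,5)→{4,5,6}; (3,1)→{1,2}. Safe: 3. Place at column 3.
Row 4: attacked by (1,5)→{2,5}; (2,3)→{1,3,5}; (3,1)→{1,2}. Safe: 4, 6. Place at column 6.
Row 5: attacked by (1,5)→{1,5}; (2,3)→{3,6}; (3,1)→{1,3}; (4,6)→{5,6}. Safe: 2, 4. Place at column 4.
Row 6: attacked by (1,5)→{5}; (2,3)→{3}; (3,1)→{1,4}; (4,6)→{4,6}; (5,4)→{3,4,5}. Safe: 2. Place at column 2.
Columns [5, 3, 1, 6, 4, 2], r−c [-4, -1, 2, -2, 1, 4], r+c [6, 5, 4, 10, 9, 8] are all distinct, so no two queens attack.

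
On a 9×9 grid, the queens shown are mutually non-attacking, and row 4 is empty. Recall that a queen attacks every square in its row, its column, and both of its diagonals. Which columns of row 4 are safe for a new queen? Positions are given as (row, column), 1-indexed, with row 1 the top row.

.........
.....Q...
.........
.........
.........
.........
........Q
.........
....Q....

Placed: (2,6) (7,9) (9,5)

(2,6) attacks row 4 at column 6 and diagonals 4, 8.
(7,9) attacks row 4 at column 9 and diagonals 6.
(9,5) attacks row 4 at column 5.
Attacked columns: {4, 5, 6, 8, 9}. Safe: {1, 2, 3, 7}.

columns 1, 2, 3, 7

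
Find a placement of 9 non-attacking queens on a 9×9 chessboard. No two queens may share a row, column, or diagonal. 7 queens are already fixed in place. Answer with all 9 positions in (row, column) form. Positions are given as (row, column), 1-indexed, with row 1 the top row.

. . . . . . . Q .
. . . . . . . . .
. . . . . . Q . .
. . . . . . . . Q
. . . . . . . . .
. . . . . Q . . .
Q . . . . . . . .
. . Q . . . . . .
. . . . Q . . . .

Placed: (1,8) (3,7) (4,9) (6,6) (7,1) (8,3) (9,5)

(1,8) (2,4) (3,7) (4,9) (5,2) (6,6) (7,1) (8,3) (9,5)

Row 2: attacked by (1,8)→{7,8,9}; (3,7)→{6,7,8}; (4,9)→{7,9}; (6,6)→{2,6}; (7,1)→{1,6}; (8,3)→{3,9}; (9,5)→{5}. Safe: 4. Place at column 4.
Row 5: attacked by (1,8)→{4,8}; (2,4)→{1,4,7}; (3,7)→{5,7,9}; (4,9)→{8,9}; (6,6)→{5,6,7}; (7,1)→{1,3}; (8,3)→{3,6}; (9,5)→{1,5,9}. Safe: 2. Place at column 2.
Columns [8, 4, 7, 9, 2, 6, 1, 3, 5], r−c [-7, -2, -4, -5, 3, 0, 6, 5, 4], r+c [9, 6, 10, 13, 7, 12, 8, 11, 14] are all distinct, so no two queens attack.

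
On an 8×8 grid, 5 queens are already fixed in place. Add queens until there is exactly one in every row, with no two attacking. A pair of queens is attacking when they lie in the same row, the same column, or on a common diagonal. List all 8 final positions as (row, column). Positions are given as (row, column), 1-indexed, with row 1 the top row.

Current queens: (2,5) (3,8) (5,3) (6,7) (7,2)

(1,1) (2,5) (3,8) (4,6) (5,3) (6,7) (7,2) (8,4)

Row 1: attacked by (2,5)→{4,5,6}; (3,8)→{6,8}; (5,3)→{3,7}; (6,7)→{2,7}; (7,2)→{2,8}. Safe: 1. Place at column 1.
Row 4: attacked by (1,1)→{1,4}; (2,5)→{3,5,7}; (3,8)→{7,8}; (5,3)→{2,3,4}; (6,7)→{5,7}; (7,2)→{2,5}. Safe: 6. Place at column 6.
Row 8: attacked by (1,1)→{1,8}; (2,5)→{5}; (3,8)→{3,8}; (4,6)→{2,6}; (5,3)→{3,6}; (6,7)→{5,7}; (7,2)→{1,2,3}. Safe: 4. Place at column 4.
Columns [1, 5, 8, 6, 3, 7, 2, 4], r−c [0, -3, -5, -2, 2, -1, 5, 4], r+c [2, 7, 11, 10, 8, 13, 9, 12] are all distinct, so no two queens attack.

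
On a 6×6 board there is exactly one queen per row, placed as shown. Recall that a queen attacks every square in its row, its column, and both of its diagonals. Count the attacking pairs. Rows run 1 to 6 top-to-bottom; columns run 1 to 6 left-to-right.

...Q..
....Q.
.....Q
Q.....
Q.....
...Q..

Same column: (1,4)–(6,4) (column 4); (4,1)–(5,1) (column 1).
Same diagonal: (1,4)–(2,5) (|1−2| = |4−5| = 1); (1,4)–(3,6) (|1−3| = |4−6| = 2); (1,4)–(4,1) (|1−4| = |4−1| = 3); (2,5)–(3,6) (|2−3| = |5−6| = 1).
Total attacking pairs: 6.

6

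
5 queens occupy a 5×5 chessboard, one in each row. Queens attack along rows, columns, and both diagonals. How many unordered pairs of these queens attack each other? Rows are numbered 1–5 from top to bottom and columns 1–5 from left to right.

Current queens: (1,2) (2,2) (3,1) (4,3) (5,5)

Same column: (1,2)–(2,2) (column 2).
Same diagonal: (2,2)–(3,1) (|2−3| = |2−1| = 1); (2,2)–(5,5) (|2−5| = |2−5| = 3).
Total attacking pairs: 3.

3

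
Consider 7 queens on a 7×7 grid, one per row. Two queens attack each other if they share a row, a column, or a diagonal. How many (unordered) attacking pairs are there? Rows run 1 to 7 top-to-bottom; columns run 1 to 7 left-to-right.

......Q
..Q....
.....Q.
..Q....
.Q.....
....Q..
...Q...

Same column: (2,3)–(4,3) (column 3).
Same diagonal: (4,3)–(5,2) (|4−5| = |3−2| = 1); (4,3)–(6,5) (|4−6| = |3−5| = 2); (5,2)–(7,4) (|5−7| = |2−4| = 2); (6,5)–(7,4) (|6−7| = |5−4| = 1).
Total attacking pairs: 5.

5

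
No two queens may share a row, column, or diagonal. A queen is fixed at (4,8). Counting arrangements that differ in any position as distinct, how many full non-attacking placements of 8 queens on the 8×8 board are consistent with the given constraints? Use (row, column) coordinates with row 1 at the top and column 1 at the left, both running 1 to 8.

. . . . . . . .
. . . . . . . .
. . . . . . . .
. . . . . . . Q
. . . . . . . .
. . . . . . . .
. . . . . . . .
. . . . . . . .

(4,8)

18

Branch on row 1: col 1 → 1; col 2 → 2; col 3 → 4; col 4 → 5; col 6 → 4; col 7 → 2.
Sum: 1 + 2 + 4 + 5 + 4 + 2 = 18.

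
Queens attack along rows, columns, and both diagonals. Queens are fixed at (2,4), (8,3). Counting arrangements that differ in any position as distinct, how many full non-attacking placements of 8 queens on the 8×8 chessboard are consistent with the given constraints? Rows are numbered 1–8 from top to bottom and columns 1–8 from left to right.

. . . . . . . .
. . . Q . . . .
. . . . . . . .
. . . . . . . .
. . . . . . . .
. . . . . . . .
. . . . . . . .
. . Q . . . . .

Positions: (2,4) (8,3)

3

Branch on row 1: col 1 → 0; col 2 → 0; col 6 → 3; col 7 → 0; col 8 → 0.
Sum: 0 + 0 + 3 + 0 + 0 = 3.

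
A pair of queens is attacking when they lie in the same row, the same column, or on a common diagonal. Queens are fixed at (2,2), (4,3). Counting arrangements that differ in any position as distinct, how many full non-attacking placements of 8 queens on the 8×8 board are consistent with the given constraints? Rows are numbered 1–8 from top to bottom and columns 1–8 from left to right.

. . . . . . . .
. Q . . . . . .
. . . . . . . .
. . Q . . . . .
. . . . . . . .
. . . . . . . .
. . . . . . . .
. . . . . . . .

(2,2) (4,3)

Branch on row 1: col 4 → 2; col 5 → 0; col 7 → 1; col 8 → 1.
Sum: 2 + 0 + 1 + 1 = 4.

4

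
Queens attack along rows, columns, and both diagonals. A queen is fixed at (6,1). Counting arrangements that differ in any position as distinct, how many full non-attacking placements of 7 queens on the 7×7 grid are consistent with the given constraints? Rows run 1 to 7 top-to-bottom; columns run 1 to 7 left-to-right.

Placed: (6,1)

Branch on row 1: col 2 → 1; col 3 → 1; col 4 → 2; col 5 → 2; col 7 → 1.
Sum: 1 + 1 + 2 + 2 + 1 = 7.

7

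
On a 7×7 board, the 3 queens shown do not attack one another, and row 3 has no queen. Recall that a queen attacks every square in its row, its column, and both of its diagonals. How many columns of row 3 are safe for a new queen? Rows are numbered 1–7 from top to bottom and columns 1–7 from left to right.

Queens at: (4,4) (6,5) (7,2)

(4,4) attacks row 3 at column 4 and diagonals 3, 5.
(6,5) attacks row 3 at column 5 and diagonals 2.
(7,2) attacks row 3 at column 2 and diagonals 6.
Attacked columns: {2, 3, 4, 5, 6}. Safe: {1, 7}.

2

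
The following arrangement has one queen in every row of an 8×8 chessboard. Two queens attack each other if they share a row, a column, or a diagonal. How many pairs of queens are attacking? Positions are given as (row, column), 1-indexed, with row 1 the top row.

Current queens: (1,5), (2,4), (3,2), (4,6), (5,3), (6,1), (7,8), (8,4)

Same column: (2,4)–(8,4) (column 4).
Same diagonal: (1,5)–(2,4) (|1−2| = |5−4| = 1); (2,4)–(4,6) (|2−4| = |4−6| = 2).
Total attacking pairs: 3.

3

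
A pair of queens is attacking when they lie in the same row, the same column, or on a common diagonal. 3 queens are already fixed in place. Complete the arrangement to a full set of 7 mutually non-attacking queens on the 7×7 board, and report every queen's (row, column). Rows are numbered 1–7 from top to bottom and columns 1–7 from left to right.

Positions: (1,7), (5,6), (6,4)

Row 2: attacked by (1,7)→{6,7}; (5,6)→{3,6}; (6,4)→{4}. Safe: 1, 2, 5. Place at column 5.
Row 3: attacked by (1,7)→{5,7}; (2,5)→{4,5,6}; (5,6)→{4,6}; (6,4)→{1,4,7}. Safe: 2, 3. Place at column 3.
Row 4: attacked by (1,7)→{4,7}; (2,5)→{3,5,7}; (3,3)→{2,3,4}; (5,6)→{5,6,7}; (6,4)→{2,4,6}. Safe: 1. Place at column 1.
Row 7: attacked by (1,7)→{1,7}; (2,5)→{5}; (3,3)→{3,7}; (4,1)→{1,4}; (5,6)→{4,6}; (6,4)→{3,4,5}. Safe: 2. Place at column 2.
Columns [7, 5, 3, 1, 6, 4, 2], r−c [-6, -3, 0, 3, -1, 2, 5], r+c [8, 7, 6, 5, 11, 10, 9] are all distinct, so no two queens attack.

(1,7) (2,5) (3,3) (4,1) (5,6) (6,4) (7,2)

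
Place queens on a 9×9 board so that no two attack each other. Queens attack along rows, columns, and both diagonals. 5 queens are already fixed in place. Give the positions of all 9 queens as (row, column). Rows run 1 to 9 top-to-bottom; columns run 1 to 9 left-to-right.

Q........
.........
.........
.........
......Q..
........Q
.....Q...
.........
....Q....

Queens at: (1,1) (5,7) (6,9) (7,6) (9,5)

(1,1) (2,8) (3,4) (4,2) (5,7) (6,9) (7,6) (8,3) (9,5)

Row 2: attacked by (1,1)→{1,2}; (5,7)→{4,7}; (6,9)→{5,9}; (7,6)→{1,6}; (9,5)→{5}. Safe: 3, 8. Place at column 8.
Row 3: attacked by (1,1)→{1,3}; (2,8)→{7,8,9}; (5,7)→{5,7,9}; (6,9)→{6,9}; (7,6)→{2,6}; (9,5)→{5}. Safe: 4. Place at column 4.
Row 4: attacked by (1,1)→{1,4}; (2,8)→{6,8}; (3,4)→{3,4,5}; (5,7)→{6,7,8}; (6,9)→{7,9}; (7,6)→{3,6,9}; (9,5)→{5}. Safe: 2. Place at column 2.
Row 8: attacked by (1,1)→{1,8}; (2,8)→{2,8}; (3,4)→{4,9}; (4,2)→{2,6}; (5,7)→{4,7}; (6,9)→{7,9}; (7,6)→{5,6,7}; (9,5)→{4,5,6}. Safe: 3. Place at column 3.
Columns [1, 8, 4, 2, 7, 9, 6, 3, 5], r−c [0, -6, -1, 2, -2, -3, 1, 5, 4], r+c [2, 10, 7, 6, 12, 15, 13, 11, 14] are all distinct, so no two queens attack.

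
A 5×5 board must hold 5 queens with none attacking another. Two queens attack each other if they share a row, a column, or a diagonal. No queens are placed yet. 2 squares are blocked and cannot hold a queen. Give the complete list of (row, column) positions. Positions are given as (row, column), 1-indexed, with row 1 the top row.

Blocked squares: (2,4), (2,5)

(1,5) (2,2) (3,4) (4,1) (5,3)

Row 1: Safe: 1, 2, 3, 4, 5. Place at column 5.
Row 2: attacked by (1,5)→{4,5}. Blocked: 4,5. Safe: 1, 2, 3. Place at column 2.
Row 3: attacked by (1,5)→{3,5}; (2,2)→{1,2,3}. Safe: 4. Place at column 4.
Row 4: attacked by (1,5)→{2,5}; (2,2)→{2,4}; (3,4)→{3,4,5}. Safe: 1. Place at column 1.
Row 5: attacked by (1,5)→{1,5}; (2,2)→{2,5}; (3,4)→{2,4}; (4,1)→{1,2}. Safe: 3. Place at column 3.
Columns [5, 2, 4, 1, 3], r−c [-4, 0, -1, 3, 2], r+c [6, 4, 7, 5, 8] are all distinct, so no two queens attack.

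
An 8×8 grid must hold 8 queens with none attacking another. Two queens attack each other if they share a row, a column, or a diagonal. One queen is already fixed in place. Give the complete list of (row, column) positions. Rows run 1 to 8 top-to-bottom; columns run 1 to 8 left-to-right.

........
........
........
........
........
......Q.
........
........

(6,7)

(1,4) (2,1) (3,5) (4,8) (5,2) (6,7) (7,3) (8,6)

Row 1: attacked by (6,7)→{2,7}. Safe: 1, 3, 4, 5, 6, 8. Place at column 4.
Row 2: attacked by (1,4)→{3,4,5}; (6,7)→{3,7}. Safe: 1, 2, 6, 8. Place at column 1.
Row 3: attacked by (1,4)→{2,4,6}; (2,1)→{1,2}; (6,7)→{4,7}. Safe: 3, 5, 8. Place at column 5.
Row 4: attacked by (1,4)→{1,4,7}; (2,1)→{1,3}; (3,5)→{4,5,6}; (6,7)→{5,7}. Safe: 2, 8. Place at column 8.
Row 5: attacked by (1,4)→{4,8}; (2,1)→{1,4}; (3,5)→{3,5,7}; (4,8)→{7,8}; (6,7)→{6,7,8}. Safe: 2. Place at column 2.
Row 7: attacked by (1,4)→{4}; (2,1)→{1,6}; (3,5)→{1,5}; (4,8)→{5,8}; (5,2)→{2,4}; (6,7)→{6,7,8}. Safe: 3. Place at column 3.
Row 8: attacked by (1,4)→{4}; (2,1)→{1,7}; (3,5)→{5}; (4,8)→{4,8}; (5,2)→{2,5}; (6,7)→{5,7}; (7,3)→{2,3,4}. Safe: 6. Place at column 6.
Columns [4, 1, 5, 8, 2, 7, 3, 6], r−c [-3, 1, -2, -4, 3, -1, 4, 2], r+c [5, 3, 8, 12, 7, 13, 10, 14] are all distinct, so no two queens attack.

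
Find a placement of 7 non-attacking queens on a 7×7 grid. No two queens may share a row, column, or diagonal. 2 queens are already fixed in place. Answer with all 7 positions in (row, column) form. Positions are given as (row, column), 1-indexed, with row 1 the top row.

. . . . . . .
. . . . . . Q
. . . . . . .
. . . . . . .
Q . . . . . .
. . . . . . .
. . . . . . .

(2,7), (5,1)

(1,2) (2,7) (3,5) (4,3) (5,1) (6,6) (7,4)

Row 1: attacked by (2,7)→{6,7}; (5,1)→{1,5}. Safe: 2, 3, 4. Place at column 2.
Row 3: attacked by (1,2)→{2,4}; (2,7)→{6,7}; (5,1)→{1,3}. Safe: 5. Place at column 5.
Row 4: attacked by (1,2)→{2,5}; (2,7)→{5,7}; (3,5)→{4,5,6}; (5,1)→{1,2}. Safe: 3. Place at column 3.
Row 6: attacked by (1,2)→{2,7}; (2,7)→{3,7}; (3,5)→{2,5}; (4,3)→{1,3,5}; (5,1)→{1,2}. Safe: 4, 6. Place at column 6.
Row 7: attacked by (1,2)→{2}; (2,7)→{2,7}; (3,5)→{1,5}; (4,3)→{3,6}; (5,1)→{1,3}; (6,6)→{5,6,7}. Safe: 4. Place at column 4.
Columns [2, 7, 5, 3, 1, 6, 4], r−c [-1, -5, -2, 1, 4, 0, 3], r+c [3, 9, 8, 7, 6, 12, 11] are all distinct, so no two queens attack.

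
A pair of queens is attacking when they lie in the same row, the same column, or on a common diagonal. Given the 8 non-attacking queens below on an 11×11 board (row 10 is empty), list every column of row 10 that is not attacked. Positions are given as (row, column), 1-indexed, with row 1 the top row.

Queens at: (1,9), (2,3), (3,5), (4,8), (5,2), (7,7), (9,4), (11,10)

columns 1, 6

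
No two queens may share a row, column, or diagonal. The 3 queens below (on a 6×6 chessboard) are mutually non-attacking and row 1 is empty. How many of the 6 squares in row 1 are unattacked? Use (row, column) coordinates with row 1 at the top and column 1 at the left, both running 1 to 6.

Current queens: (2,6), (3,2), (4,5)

2

(2,6) attacks row 1 at column 6 and diagonals 5.
(3,2) attacks row 1 at column 2 and diagonals 4.
(4,5) attacks row 1 at column 5 and diagonals 2.
Attacked columns: {2, 4, 5, 6}. Safe: {1, 3}.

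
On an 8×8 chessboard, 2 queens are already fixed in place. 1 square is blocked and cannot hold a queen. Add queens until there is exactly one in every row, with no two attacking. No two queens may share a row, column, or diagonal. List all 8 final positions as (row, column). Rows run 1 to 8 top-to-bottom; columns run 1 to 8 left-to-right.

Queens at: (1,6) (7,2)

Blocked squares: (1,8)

Row 2: attacked by (1,6)→{5,6,7}; (7,2)→{2,7}. Safe: 1, 3, 4, 8. Place at column 3.
Row 3: attacked by (1,6)→{4,6,8}; (2,3)→{2,3,4}; (7,2)→{2,6}. Safe: 1, 5, 7. Place at column 5.
Row 4: attacked by (1,6)→{3,6}; (2,3)→{1,3,5}; (3,5)→{4,5,6}; (7,2)→{2,5}. Safe: 7, 8. Place at column 8.
Row 5: attacked by (1,6)→{2,6}; (2,3)→{3,6}; (3,5)→{3,5,7}; (4,8)→{7,8}; (7,2)→{2,4}. Safe: 1. Place at column 1.
Row 6: attacked by (1,6)→{1,6}; (2,3)→{3,7}; (3,5)→{2,5,8}; (4,8)→{6,8}; (5,1)→{1,2}; (7,2)→{1,2,3}. Safe: 4. Place at column 4.
Row 8: attacked by (1,6)→{6}; (2,3)→{3}; (3,5)→{5}; (4,8)→{4,8}; (5,1)→{1,4}; (6,4)→{2,4,6}; (7,2)→{1,2,3}. Safe: 7. Place at column 7.
Columns [6, 3, 5, 8, 1, 4, 2, 7], r−c [-5, -1, -2, -4, 4, 2, 5, 1], r+c [7, 5, 8, 12, 6, 10, 9, 15] are all distinct, so no two queens attack.

(1,6) (2,3) (3,5) (4,8) (5,1) (6,4) (7,2) (8,7)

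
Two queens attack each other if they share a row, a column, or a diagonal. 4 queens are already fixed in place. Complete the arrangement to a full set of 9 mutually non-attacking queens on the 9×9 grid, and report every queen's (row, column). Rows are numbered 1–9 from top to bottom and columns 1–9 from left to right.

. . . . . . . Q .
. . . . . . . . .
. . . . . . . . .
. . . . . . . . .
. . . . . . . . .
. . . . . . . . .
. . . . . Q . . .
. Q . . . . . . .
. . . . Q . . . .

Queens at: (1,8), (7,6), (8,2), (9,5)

(1,8) (2,3) (3,1) (4,4) (5,7) (6,9) (7,6) (8,2) (9,5)

Row 2: attacked by (1,8)→{7,8,9}; (7,6)→{1,6}; (8,2)→{2,8}; (9,5)→{5}. Safe: 3, 4. Place at column 3.
Row 3: attacked by (1,8)→{6,8}; (2,3)→{2,3,4}; (7,6)→{2,6}; (8,2)→{2,7}; (9,5)→{5}. Safe: 1, 9. Place at column 1.
Row 4: attacked by (1,8)→{5,8}; (2,3)→{1,3,5}; (3,1)→{1,2}; (7,6)→{3,6,9}; (8,2)→{2,6}; (9,5)→{5}. Safe: 4, 7. Place at column 4.
Row 5: attacked by (1,8)→{4,8}; (2,3)→{3,6}; (3,1)→{1,3}; (4,4)→{3,4,5}; (7,6)→{4,6,8}; (8,2)→{2,5}; (9,5)→{1,5,9}. Safe: 7. Place at column 7.
Row 6: attacked by (1,8)→{3,8}; (2,3)→{3,7}; (3,1)→{1,4}; (4,4)→{2,4,6}; (5,7)→{6,7,8}; (7,6)→{5,6,7}; (8,2)→{2,4}; (9,5)→{2,5,8}. Safe: 9. Place at column 9.
Columns [8, 3, 1, 4, 7, 9, 6, 2, 5], r−c [-7, -1, 2, 0, -2, -3, 1, 6, 4], r+c [9, 5, 4, 8, 12, 15, 13, 10, 14] are all distinct, so no two queens attack.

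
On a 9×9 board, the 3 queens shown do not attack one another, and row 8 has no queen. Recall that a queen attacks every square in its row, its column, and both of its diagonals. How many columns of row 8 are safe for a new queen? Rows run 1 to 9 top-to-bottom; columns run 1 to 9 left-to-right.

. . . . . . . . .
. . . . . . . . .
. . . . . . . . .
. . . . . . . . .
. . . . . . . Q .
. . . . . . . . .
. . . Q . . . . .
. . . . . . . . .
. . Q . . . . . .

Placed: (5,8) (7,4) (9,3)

(5,8) attacks row 8 at column 8 and diagonals 5.
(7,4) attacks row 8 at column 4 and diagonals 3, 5.
(9,3) attacks row 8 at column 3 and diagonals 2, 4.
Attacked columns: {2, 3, 4, 5, 8}. Safe: {1, 6, 7, 9}.

4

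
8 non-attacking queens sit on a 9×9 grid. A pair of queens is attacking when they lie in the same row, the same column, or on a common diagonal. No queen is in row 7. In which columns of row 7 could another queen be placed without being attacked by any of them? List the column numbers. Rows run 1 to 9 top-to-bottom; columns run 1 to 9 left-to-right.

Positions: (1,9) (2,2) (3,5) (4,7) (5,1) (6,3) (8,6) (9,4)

(1,9) attacks row 7 at column 9 and diagonals 3.
(2,2) attacks row 7 at column 2 and diagonals 7.
(3,5) attacks row 7 at column 5 and diagonals 1, 9.
(4,7) attacks row 7 at column 7 and diagonals 4.
(5,1) attacks row 7 at column 1 and diagonals 3.
(6,3) attacks row 7 at column 3 and diagonals 2, 4.
(8,6) attacks row 7 at column 6 and diagonals 5, 7.
(9,4) attacks row 7 at column 4 and diagonals 2, 6.
Attacked columns: {1, 2, 3, 4, 5, 6, 7, 9}. Safe: {8}.

columns 8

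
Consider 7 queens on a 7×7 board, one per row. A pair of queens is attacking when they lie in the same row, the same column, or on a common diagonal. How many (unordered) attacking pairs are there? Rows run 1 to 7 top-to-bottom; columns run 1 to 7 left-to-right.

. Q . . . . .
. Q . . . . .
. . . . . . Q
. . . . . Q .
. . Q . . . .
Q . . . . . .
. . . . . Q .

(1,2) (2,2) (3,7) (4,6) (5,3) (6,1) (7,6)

3

Same column: (1,2)–(2,2) (column 2); (4,6)–(7,6) (column 6).
Same diagonal: (3,7)–(4,6) (|3−4| = |7−6| = 1).
Total attacking pairs: 3.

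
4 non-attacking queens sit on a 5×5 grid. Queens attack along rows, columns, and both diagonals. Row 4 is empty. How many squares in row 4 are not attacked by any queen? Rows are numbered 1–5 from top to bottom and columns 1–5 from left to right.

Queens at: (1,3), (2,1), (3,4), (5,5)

1

(1,3) attacks row 4 at column 3.
(2,1) attacks row 4 at column 1 and diagonals 3.
(3,4) attacks row 4 at column 4 and diagonals 3, 5.
(5,5) attacks row 4 at column 5 and diagonals 4.
Attacked columns: {1, 3, 4, 5}. Safe: {2}.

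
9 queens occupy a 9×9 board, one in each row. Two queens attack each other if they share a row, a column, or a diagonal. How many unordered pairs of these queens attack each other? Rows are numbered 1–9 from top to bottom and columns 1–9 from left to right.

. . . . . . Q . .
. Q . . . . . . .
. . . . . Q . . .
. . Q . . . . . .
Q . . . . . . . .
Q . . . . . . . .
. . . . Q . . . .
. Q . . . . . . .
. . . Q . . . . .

4

Same column: (2,2)–(8,2) (column 2); (5,1)–(6,1) (column 1).
Same diagonal: (4,3)–(6,1) (|4−6| = |3−1| = 2); (6,1)–(9,4) (|6−9| = |1−4| = 3).
Total attacking pairs: 4.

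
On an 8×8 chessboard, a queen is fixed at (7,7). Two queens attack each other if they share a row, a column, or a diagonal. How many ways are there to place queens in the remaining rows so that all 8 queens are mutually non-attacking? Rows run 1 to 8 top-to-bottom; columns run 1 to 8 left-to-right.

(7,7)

Branch on row 1: col 2 → 3; col 3 → 5; col 4 → 2; col 5 → 1; col 6 → 3; col 8 → 2.
Sum: 3 + 5 + 2 + 1 + 3 + 2 = 16.

16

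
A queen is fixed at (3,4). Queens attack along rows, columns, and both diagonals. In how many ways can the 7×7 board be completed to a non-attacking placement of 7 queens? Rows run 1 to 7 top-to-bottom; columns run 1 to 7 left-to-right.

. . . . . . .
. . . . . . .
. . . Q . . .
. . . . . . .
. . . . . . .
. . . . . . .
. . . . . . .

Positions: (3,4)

Branch on row 1: col 1 → 1; col 3 → 1; col 5 → 1; col 7 → 1.
Sum: 1 + 1 + 1 + 1 = 4.

4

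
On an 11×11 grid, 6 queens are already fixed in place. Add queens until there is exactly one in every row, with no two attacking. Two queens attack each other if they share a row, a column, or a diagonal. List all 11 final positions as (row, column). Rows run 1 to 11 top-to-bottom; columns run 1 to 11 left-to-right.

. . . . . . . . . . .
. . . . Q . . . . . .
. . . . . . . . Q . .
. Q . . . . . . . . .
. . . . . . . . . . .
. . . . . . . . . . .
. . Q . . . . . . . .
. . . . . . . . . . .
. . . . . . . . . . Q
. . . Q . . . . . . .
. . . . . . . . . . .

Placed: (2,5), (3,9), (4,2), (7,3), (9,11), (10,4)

(1,1) (2,5) (3,9) (4,2) (5,6) (6,10) (7,3) (8,7) (9,11) (10,4) (11,8)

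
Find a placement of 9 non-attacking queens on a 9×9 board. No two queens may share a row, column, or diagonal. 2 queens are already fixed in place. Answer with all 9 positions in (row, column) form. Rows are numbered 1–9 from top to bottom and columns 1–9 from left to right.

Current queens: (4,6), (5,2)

(1,4) (2,9) (3,3) (4,6) (5,2) (6,7) (7,5) (8,1) (9,8)

Row 1: attacked by (4,6)→{3,6,9}; (5,2)→{2,6}. Safe: 1, 4, 5, 7, 8. Place at column 4.
Row 2: attacked by (1,4)→{3,4,5}; (4,6)→{4,6,8}; (5,2)→{2,5}. Safe: 1, 7, 9. Place at column 9.
Row 3: attacked by (1,4)→{2,4,6}; (2,9)→{8,9}; (4,6)→{5,6,7}; (5,2)→{2,4}. Safe: 1, 3. Place at column 3.
Row 6: attacked by (1,4)→{4,9}; (2,9)→{5,9}; (3,3)→{3,6}; (4,6)→{4,6,8}; (5,2)→{1,2,3}. Safe: 7. Place at column 7.
Row 7: attacked by (1,4)→{4}; (2,9)→{4,9}; (3,3)→{3,7}; (4,6)→{3,6,9}; (5,2)→{2,4}; (6,7)→{6,7,8}. Safe: 1, 5. Place at column 5.
Row 8: attacked by (1,4)→{4}; (2,9)→{3,9}; (3,3)→{3,8}; (4,6)→{2,6}; (5,2)→{2,5}; (6,7)→{5,7,9}; (7,5)→{4,5,6}. Safe: 1. Place at column 1.
Row 9: attacked by (1,4)→{4}; (2,9)→{2,9}; (3,3)→{3,9}; (4,6)→{1,6}; (5,2)→{2,6}; (6,7)→{4,7}; (7,5)→{3,5,7}; (8,1)→{1,2}. Safe: 8. Place at column 8.
Columns [4, 9, 3, 6, 2, 7, 5, 1, 8], r−c [-3, -7, 0, -2, 3, -1, 2, 7, 1], r+c [5, 11, 6, 10, 7, 13, 12, 9, 17] are all distinct, so no two queens attack.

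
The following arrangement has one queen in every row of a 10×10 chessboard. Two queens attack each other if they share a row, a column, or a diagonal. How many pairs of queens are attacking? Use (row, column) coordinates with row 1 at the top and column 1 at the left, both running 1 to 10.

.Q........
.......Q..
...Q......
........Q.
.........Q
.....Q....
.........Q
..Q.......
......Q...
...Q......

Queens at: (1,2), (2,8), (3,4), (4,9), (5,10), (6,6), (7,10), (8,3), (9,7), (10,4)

Same column: (3,4)–(10,4) (column 4); (5,10)–(7,10) (column 10).
Same diagonal: (1,2)–(3,4) (|1−3| = |2−4| = 2); (4,9)–(5,10) (|4−5| = |9−10| = 1).
Total attacking pairs: 4.

4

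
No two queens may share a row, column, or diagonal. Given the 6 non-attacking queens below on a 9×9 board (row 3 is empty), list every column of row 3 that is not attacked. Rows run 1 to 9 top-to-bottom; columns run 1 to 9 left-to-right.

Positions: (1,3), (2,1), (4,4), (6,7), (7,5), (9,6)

(1,3) attacks row 3 at column 3 and diagonals 1, 5.
(2,1) attacks row 3 at column 1 and diagonals 2.
(4,4) attacks row 3 at column 4 and diagonals 3, 5.
(6,7) attacks row 3 at column 7 and diagonals 4.
(7,5) attacks row 3 at column 5 and diagonals 1, 9.
(9,6) attacks row 3 at column 6.
Attacked columns: {1, 2, 3, 4, 5, 6, 7, 9}. Safe: {8}.

columns 8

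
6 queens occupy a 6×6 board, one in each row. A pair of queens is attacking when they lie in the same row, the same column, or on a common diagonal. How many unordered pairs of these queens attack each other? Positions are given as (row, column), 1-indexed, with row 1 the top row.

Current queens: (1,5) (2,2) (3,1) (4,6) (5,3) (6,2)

4

Same column: (2,2)–(6,2) (column 2).
Same diagonal: (2,2)–(3,1) (|2−3| = |2−1| = 1); (3,1)–(5,3) (|3−5| = |1−3| = 2); (5,3)–(6,2) (|5−6| = |3−2| = 1).
Total attacking pairs: 4.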